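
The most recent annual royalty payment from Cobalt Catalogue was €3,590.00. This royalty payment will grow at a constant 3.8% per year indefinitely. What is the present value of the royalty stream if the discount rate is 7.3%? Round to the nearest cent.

€106469.14

D₁ = D₀ × (1 + g) = €3,590.00 × 1.038 = €3,726.4200
Growing perpetuity: P = D₁ / (r − g) = €3,726.4200 / (0.073 − 0.038) = €106,469.14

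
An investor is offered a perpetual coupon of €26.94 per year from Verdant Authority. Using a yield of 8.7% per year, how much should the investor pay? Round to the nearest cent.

Level perpetuity: PV = C / r = €26.94 / 0.087 = €309.66

€309.66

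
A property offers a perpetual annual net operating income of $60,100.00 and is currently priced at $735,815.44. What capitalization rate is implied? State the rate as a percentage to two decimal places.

P = C/r ⇒ r = C/P = $60,100.00/$735,815.44 = 0.081678

8.17%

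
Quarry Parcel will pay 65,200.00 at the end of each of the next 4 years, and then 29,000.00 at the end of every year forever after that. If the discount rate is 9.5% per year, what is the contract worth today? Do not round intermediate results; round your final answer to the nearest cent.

421265.37

PV of 4-year annuity: 65,200.00 × [1 − (1+0.095)^−4] / 0.095 = 208932.16910
Perpetuity value at year 4: 29,000.00 / 0.095 = 305263.15789
PV of perpetuity: 305263.15789 / (1+0.095)^4 = 212333.20538
Total PV = 208932.16910 + 212333.20538 = 421265.37448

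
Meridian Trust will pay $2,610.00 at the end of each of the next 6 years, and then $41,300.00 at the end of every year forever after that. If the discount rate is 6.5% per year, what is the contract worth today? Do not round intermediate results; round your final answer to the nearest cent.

$448085.80

PV of 6-year annuity: $2,610.00 × [1 − (1+0.065)^−6] / 0.065 = 12635.04538
Perpetuity value at year 6: $41,300.00 / 0.065 = 635384.61538
PV of perpetuity: 635384.61538 / (1+0.065)^6 = 435450.75548
Total PV = 12635.04538 + 435450.75548 = 448085.80087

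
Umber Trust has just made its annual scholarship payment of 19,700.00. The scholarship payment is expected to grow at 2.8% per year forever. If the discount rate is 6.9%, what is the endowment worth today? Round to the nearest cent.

D₁ = D₀ × (1 + g) = 19,700.00 × 1.028 = 20,251.6000
Growing perpetuity: P = D₁ / (r − g) = 20,251.6000 / (0.069 − 0.028) = 493,941.46

493941.46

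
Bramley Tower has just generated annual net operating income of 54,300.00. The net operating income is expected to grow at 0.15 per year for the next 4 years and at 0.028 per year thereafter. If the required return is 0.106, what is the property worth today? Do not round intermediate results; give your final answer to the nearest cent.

1076185.06

D_1 = 62445.00000
D_2 = 71811.75000
D_3 = 82583.51250
D_4 = 94971.03937
Terminal value at year 4: TV = D_4×(1+g_2)/(r−g_2) = 97630.22848/0.078 = 1251669.59587
P_0 = D_1/(1+r)^1 + D_2/(1+r)^2 + D_3/(1+r)^3 + D_4/(1+r)^4 + TV/(1+r)^4
    = 56460.21700 + 58706.37391 + 61041.88969 + 63470.31930 + 836506.25950 = 1076185.05941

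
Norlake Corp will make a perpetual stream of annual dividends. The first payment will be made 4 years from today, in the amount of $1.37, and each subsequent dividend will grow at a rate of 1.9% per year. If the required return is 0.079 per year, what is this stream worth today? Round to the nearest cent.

$18.18

Value at end of year 3: C₁ / (r − g) = $1.37 / (0.079 − 0.019) = $22.8333
Discount to today: PV = $22.8333 / (1 + 0.079)^3 = $22.8333 / 1.256216 = $18.18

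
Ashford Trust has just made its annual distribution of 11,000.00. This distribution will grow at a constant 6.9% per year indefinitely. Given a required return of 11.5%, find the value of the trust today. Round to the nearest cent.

D₁ = D₀ × (1 + g) = 11,000.00 × 1.069 = 11,759.0000
Growing perpetuity: P = D₁ / (r − g) = 11,759.0000 / (0.115 − 0.069) = 255,630.43

255630.43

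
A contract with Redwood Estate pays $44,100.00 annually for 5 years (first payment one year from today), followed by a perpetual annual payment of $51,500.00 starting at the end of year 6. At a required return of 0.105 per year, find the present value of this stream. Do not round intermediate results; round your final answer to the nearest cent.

$462779.04

PV of 5-year annuity: $44,100.00 × [1 − (1+0.105)^−5] / 0.105 = 165060.04765
Perpetuity value at year 5: $51,500.00 / 0.105 = 490476.19048
PV of perpetuity: 490476.19048 / (1+0.105)^5 = 297718.99197
Total PV = 165060.04765 + 297718.99197 = 462779.03962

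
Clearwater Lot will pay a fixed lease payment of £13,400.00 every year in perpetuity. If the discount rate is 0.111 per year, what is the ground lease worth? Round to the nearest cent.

£120720.72

Level perpetuity: PV = C / r = £13,400.00 / 0.111 = £120,720.72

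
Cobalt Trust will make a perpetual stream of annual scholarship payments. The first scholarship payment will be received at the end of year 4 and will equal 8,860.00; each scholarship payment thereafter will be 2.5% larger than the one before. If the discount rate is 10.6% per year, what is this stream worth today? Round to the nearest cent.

80850.61

Value at end of year 3: C₁ / (r − g) = 8,860.00 / (0.106 − 0.025) = 109,382.7160
Discount to today: PV = 109,382.7160 / (1 + 0.106)^3 = 109,382.7160 / 1.352899 = 80,850.61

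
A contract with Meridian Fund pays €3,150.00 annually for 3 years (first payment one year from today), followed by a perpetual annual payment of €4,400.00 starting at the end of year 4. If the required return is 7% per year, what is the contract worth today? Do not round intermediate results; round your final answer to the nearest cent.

PV of 3-year annuity: €3,150.00 × [1 − (1+0.07)^−3] / 0.07 = 8266.59554
Perpetuity value at year 3: €4,400.00 / 0.07 = 62857.14286
PV of perpetuity: 62857.14286 / (1+0.07)^3 = 51310.15226
Total PV = 8266.59554 + 51310.15226 = 59576.74780

€59576.75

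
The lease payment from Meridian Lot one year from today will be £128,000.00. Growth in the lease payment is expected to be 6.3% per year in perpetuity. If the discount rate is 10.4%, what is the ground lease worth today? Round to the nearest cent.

£3121951.22

Growing perpetuity: P = D₁ / (r − g) = £128,000.0000 / (0.104 − 0.063) = £3,121,951.22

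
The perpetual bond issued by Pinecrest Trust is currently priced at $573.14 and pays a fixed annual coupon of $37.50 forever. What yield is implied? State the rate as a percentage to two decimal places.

P = C/r ⇒ r = C/P = $37.50/$573.14 = 0.065429

6.54%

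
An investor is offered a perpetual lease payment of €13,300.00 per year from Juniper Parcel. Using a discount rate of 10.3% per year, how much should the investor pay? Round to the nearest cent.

€129126.21

Level perpetuity: PV = C / r = €13,300.00 / 0.103 = €129,126.21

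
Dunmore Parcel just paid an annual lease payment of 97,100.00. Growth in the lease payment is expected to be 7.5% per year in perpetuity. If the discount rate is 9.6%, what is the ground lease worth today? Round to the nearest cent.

D₁ = D₀ × (1 + g) = 97,100.00 × 1.075 = 104,382.5000
Growing perpetuity: P = D₁ / (r − g) = 104,382.5000 / (0.096 − 0.075) = 4,970,595.24

4970595.24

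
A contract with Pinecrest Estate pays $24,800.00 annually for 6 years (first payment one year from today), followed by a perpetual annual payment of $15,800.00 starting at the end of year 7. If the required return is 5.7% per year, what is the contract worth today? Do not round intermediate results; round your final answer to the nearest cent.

$321869.13

PV of 6-year annuity: $24,800.00 × [1 − (1+0.057)^−6] / 0.057 = 123107.61329
Perpetuity value at year 6: $15,800.00 / 0.057 = 277192.98246
PV of perpetuity: 277192.98246 / (1+0.057)^6 = 198761.51915
Total PV = 123107.61329 + 198761.51915 = 321869.13244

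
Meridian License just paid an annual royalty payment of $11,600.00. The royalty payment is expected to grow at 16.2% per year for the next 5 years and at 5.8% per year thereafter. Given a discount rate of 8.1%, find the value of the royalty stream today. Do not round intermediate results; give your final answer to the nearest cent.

D_1 = 13479.20000
D_2 = 15662.83040
D_3 = 18200.20892
D_4 = 21148.64277
D_5 = 24574.72290
Terminal value at year 5: TV = D_5×(1+g_2)/(r−g_2) = 26000.05683/0.023 = 1130437.25338
P_0 = D_1/(1+r)^1 + D_2/(1+r)^2 + D_3/(1+r)^3 + D_4/(1+r)^4 + D_5/(1+r)^5 + TV/(1+r)^5
    = 12469.19519 + 13403.51971 + 14407.85375 + 15487.44316 + 16647.92688 + 765804.63649 = 838220.57519

$838220.58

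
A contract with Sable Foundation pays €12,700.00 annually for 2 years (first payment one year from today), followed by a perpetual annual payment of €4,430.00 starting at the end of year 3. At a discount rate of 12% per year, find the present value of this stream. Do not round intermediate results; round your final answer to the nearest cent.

PV of 2-year annuity: €12,700.00 × [1 − (1+0.12)^−2] / 0.12 = 21463.64796
Perpetuity value at year 2: €4,430.00 / 0.12 = 36916.66667
PV of perpetuity: 36916.66667 / (1+0.12)^2 = 29429.74065
Total PV = 21463.64796 + 29429.74065 = 50893.38861

€50893.39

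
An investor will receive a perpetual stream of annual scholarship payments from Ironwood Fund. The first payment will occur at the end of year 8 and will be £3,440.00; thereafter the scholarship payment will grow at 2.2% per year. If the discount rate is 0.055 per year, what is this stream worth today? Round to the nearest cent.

Value at end of year 7: C₁ / (r − g) = £3,440.00 / (0.055 − 0.022) = £104,242.4242
Discount to today: PV = £104,242.4242 / (1 + 0.055)^7 = £104,242.4242 / 1.454679 = £71,660.08

£71660.08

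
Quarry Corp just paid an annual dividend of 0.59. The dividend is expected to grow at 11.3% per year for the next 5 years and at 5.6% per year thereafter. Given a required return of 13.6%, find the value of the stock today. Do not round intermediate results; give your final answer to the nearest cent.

9.81

D_1 = 0.65667
D_2 = 0.73087
D_3 = 0.81346
D_4 = 0.90538
D_5 = 1.00769
Terminal value at year 5: TV = D_5×(1+g_2)/(r−g_2) = 1.06412/0.08 = 13.30154
P_0 = D_1/(1+r)^1 + D_2/(1+r)^2 + D_3/(1+r)^3 + D_4/(1+r)^4 + D_5/(1+r)^5 + TV/(1+r)^5
    = 0.57805 + 0.56635 + 0.55488 + 0.54365 + 0.53264 + 7.03089 = 9.80647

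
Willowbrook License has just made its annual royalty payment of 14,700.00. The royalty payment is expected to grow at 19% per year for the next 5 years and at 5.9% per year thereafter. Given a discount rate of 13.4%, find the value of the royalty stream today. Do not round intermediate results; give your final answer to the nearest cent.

349265.27

D_1 = 17493.00000
D_2 = 20816.67000
D_3 = 24771.83730
D_4 = 29478.48639
D_5 = 35079.39880
Terminal value at year 5: TV = D_5×(1+g_2)/(r−g_2) = 37149.08333/0.075 = 495321.11106
P_0 = D_1/(1+r)^1 + D_2/(1+r)^2 + D_3/(1+r)^3 + D_4/(1+r)^4 + D_5/(1+r)^5 + TV/(1+r)^5
    = 15425.92593 + 16187.70005 + 16987.09264 + 17825.96141 + 18706.25580 + 264132.33195 = 349265.26778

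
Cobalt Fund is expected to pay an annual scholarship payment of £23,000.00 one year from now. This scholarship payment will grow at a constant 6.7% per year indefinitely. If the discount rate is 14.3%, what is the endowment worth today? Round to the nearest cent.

£302631.58

Growing perpetuity: P = D₁ / (r − g) = £23,000.0000 / (0.143 − 0.067) = £302,631.58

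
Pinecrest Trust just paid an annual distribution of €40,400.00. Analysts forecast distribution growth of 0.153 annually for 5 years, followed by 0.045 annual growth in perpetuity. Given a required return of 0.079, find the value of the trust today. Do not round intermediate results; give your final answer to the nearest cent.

€1977609.63

D_1 = 46581.20000
D_2 = 53708.12360
D_3 = 61925.46651
D_4 = 71400.06289
D_5 = 82324.27251
Terminal value at year 5: TV = D_5×(1+g_2)/(r−g_2) = 86028.86477/0.034 = 2530260.72857
P_0 = D_1/(1+r)^1 + D_2/(1+r)^2 + D_3/(1+r)^3 + D_4/(1+r)^4 + D_5/(1+r)^5 + TV/(1+r)^5
    = 43170.71362 + 46131.44839 + 49295.23632 + 52676.00322 + 56288.62995 + 1730047.59696 = 1977609.62846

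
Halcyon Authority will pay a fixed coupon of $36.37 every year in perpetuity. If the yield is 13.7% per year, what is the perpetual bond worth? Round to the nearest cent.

Level perpetuity: PV = C / r = $36.37 / 0.137 = $265.47

$265.47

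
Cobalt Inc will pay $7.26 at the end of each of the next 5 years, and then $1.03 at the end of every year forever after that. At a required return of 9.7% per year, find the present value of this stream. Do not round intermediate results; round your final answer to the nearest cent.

PV of 5-year annuity: $7.26 × [1 − (1+0.097)^−5] / 0.097 = 27.73334
Perpetuity value at year 5: $1.03 / 0.097 = 10.61856
PV of perpetuity: 10.61856 / (1+0.097)^5 = 6.68394
Total PV = 27.73334 + 6.68394 = 34.41728

$34.42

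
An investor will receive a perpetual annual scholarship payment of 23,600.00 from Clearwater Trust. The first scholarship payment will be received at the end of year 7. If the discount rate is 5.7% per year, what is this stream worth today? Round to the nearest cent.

Value at end of year 6: C / r = 23,600.00 / 0.057 = 414,035.0877
Discount to today: PV = 414,035.0877 / (1 + 0.057)^6 = 414,035.0877 / 1.394601 = 296,884.29

296884.29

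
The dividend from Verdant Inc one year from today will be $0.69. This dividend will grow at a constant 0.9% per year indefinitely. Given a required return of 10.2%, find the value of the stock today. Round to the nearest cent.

Growing perpetuity: P = D₁ / (r − g) = $0.6900 / (0.102 − 0.009) = $7.42

$7.42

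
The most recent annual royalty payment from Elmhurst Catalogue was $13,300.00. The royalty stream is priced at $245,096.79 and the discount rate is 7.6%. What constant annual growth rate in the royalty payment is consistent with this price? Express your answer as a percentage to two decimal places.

2.06%

P = D₀(1+g)/(r−g) ⇒ P(r−g) = D₀(1+g) ⇒ g(P+D₀) = P·r − D₀
g = (P·r − D₀)/(P + D₀) = ($245,096.79×0.076 − $13,300.00) / ($245,096.79 + $13,300.00) = 0.020617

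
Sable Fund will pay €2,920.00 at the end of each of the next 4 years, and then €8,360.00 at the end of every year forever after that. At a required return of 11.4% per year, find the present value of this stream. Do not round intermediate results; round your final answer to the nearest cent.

€56599.16

PV of 4-year annuity: €2,920.00 × [1 − (1+0.114)^−4] / 0.114 = 8982.31234
Perpetuity value at year 4: €8,360.00 / 0.114 = 73333.33333
PV of perpetuity: 73333.33333 / (1+0.114)^4 = 47616.85007
Total PV = 8982.31234 + 47616.85007 = 56599.16241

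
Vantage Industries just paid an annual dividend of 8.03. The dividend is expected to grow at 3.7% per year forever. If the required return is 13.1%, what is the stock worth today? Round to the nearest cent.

D₁ = D₀ × (1 + g) = 8.03 × 1.037 = 8.3271
Growing perpetuity: P = D₁ / (r − g) = 8.3271 / (0.131 − 0.037) = 88.59

88.59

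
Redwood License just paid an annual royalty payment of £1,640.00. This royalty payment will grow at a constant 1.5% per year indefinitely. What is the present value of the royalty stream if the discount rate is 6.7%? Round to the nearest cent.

D₁ = D₀ × (1 + g) = £1,640.00 × 1.015 = £1,664.6000
Growing perpetuity: P = D₁ / (r − g) = £1,664.6000 / (0.067 − 0.015) = £32,011.54

£32011.54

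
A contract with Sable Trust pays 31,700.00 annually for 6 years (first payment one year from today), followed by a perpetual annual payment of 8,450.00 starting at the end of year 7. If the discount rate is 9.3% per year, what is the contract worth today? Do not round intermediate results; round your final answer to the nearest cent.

PV of 6-year annuity: 31,700.00 × [1 − (1+0.093)^−6] / 0.093 = 140940.62988
Perpetuity value at year 6: 8,450.00 / 0.093 = 90860.21505
PV of perpetuity: 90860.21505 / (1+0.093)^6 = 53290.86734
Total PV = 140940.62988 + 53290.86734 = 194231.49722

194231.50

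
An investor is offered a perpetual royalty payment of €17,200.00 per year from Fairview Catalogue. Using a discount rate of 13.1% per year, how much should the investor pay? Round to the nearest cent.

€131297.71

Level perpetuity: PV = C / r = €17,200.00 / 0.131 = €131,297.71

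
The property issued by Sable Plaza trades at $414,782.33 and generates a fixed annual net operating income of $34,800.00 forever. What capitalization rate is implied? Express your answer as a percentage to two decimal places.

8.39%

P = C/r ⇒ r = C/P = $34,800.00/$414,782.33 = 0.083899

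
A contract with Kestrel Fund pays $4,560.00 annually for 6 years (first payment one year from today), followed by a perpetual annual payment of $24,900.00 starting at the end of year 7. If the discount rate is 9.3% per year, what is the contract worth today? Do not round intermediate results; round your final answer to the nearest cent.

$177308.74

PV of 6-year annuity: $4,560.00 × [1 − (1+0.093)^−6] / 0.093 = 20274.10954
Perpetuity value at year 6: $24,900.00 / 0.093 = 267741.93548
PV of perpetuity: 267741.93548 / (1+0.093)^6 = 157034.62684
Total PV = 20274.10954 + 157034.62684 = 177308.73637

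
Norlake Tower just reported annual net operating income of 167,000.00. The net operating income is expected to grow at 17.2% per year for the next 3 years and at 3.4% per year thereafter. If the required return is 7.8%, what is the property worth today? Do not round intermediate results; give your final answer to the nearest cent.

5636817.34

D_1 = 195724.00000
D_2 = 229388.52800
D_3 = 268843.35482
Terminal value at year 3: TV = D_3×(1+g_2)/(r−g_2) = 277984.02888/0.044 = 6317818.83818
P_0 = D_1/(1+r)^1 + D_2/(1+r)^2 + D_3/(1+r)^3 + TV/(1+r)^3
    = 181562.15213 + 197394.10232 + 214606.57506 + 5043254.51400 = 5636817.34351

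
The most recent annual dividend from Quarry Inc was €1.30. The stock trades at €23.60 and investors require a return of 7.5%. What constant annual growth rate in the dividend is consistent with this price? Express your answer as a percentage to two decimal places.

1.89%

P = D₀(1+g)/(r−g) ⇒ P(r−g) = D₀(1+g) ⇒ g(P+D₀) = P·r − D₀
g = (P·r − D₀)/(P + D₀) = (€23.60×0.075 − €1.30) / (€23.60 + €1.30) = 0.018876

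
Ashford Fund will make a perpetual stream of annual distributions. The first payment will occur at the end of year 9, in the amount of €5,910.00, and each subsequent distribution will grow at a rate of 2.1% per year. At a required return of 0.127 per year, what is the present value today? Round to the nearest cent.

€21423.49

Value at end of year 8: C₁ / (r − g) = €5,910.00 / (0.127 − 0.021) = €55,754.7170
Discount to today: PV = €55,754.7170 / (1 + 0.127)^8 = €55,754.7170 / 2.602504 = €21,423.49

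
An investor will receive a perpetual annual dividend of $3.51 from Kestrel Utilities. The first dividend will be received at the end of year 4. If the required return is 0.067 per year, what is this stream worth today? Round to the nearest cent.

Value at end of year 3: C / r = $3.51 / 0.067 = $52.3881
Discount to today: PV = $52.3881 / (1 + 0.067)^3 = $52.3881 / 1.214768 = $43.13

$43.13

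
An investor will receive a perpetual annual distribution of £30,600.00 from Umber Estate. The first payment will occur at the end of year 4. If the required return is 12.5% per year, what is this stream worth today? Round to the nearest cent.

£171930.86

Value at end of year 3: C / r = £30,600.00 / 0.125 = £244,800.0000
Discount to today: PV = £244,800.0000 / (1 + 0.125)^3 = £244,800.0000 / 1.423828 = £171,930.86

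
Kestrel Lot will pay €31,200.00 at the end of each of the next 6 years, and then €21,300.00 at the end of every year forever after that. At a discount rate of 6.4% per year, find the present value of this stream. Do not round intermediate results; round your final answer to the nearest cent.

€380888.16

PV of 6-year annuity: €31,200.00 × [1 − (1+0.064)^−6] / 0.064 = 151511.16007
Perpetuity value at year 6: €21,300.00 / 0.064 = 332812.50000
PV of perpetuity: 332812.50000 / (1+0.064)^6 = 229376.99649
Total PV = 151511.16007 + 229376.99649 = 380888.15656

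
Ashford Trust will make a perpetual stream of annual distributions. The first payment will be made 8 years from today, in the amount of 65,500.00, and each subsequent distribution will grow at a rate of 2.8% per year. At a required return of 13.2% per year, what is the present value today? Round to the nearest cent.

Value at end of year 7: C₁ / (r − g) = 65,500.00 / (0.132 − 0.028) = 629,807.6923
Discount to today: PV = 629,807.6923 / (1 + 0.132)^7 = 629,807.6923 / 2.381908 = 264,413.10

264413.10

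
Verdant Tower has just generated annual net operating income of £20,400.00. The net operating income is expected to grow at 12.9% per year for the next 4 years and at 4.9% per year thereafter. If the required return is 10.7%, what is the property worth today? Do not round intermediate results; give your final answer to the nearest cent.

£484910.22

D_1 = 23031.60000
D_2 = 26002.67640
D_3 = 29357.02166
D_4 = 33144.07745
Terminal value at year 4: TV = D_4×(1+g_2)/(r−g_2) = 34768.13724/0.058 = 599450.64214
P_0 = D_1/(1+r)^1 + D_2/(1+r)^2 + D_3/(1+r)^3 + D_4/(1+r)^4 + TV/(1+r)^4
    = 20805.42005 + 21218.89724 + 21640.59167 + 22070.66666 + 399174.64363 = 484910.21926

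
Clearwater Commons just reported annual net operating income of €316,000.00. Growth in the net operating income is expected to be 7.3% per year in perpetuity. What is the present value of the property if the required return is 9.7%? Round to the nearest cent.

D₁ = D₀ × (1 + g) = €316,000.00 × 1.073 = €339,068.0000
Growing perpetuity: P = D₁ / (r − g) = €339,068.0000 / (0.097 − 0.073) = €14,127,833.33

€14127833.33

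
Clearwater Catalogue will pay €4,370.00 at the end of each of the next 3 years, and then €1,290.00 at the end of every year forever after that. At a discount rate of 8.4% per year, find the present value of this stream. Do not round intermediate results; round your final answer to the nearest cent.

PV of 3-year annuity: €4,370.00 × [1 − (1+0.084)^−3] / 0.084 = 11181.12270
Perpetuity value at year 3: €1,290.00 / 0.084 = 15357.14286
PV of perpetuity: 15357.14286 / (1+0.084)^3 = 12056.53684
Total PV = 11181.12270 + 12056.53684 = 23237.65954

€23237.66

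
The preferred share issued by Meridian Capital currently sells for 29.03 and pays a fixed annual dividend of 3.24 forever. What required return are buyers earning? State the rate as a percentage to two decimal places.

11.16%

P = C/r ⇒ r = C/P = 3.24/29.03 = 0.111609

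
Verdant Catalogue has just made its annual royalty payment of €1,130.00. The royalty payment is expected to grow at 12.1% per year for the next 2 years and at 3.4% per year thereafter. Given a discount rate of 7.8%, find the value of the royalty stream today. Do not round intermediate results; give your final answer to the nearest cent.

€31112.76

D_1 = 1266.73000
D_2 = 1420.00433
Terminal value at year 2: TV = D_2×(1+g_2)/(r−g_2) = 1468.28448/0.044 = 33370.10176
P_0 = D_1/(1+r)^1 + D_2/(1+r)^2 + TV/(1+r)^2
    = 1175.07421 + 1221.94637 + 28715.73979 = 31112.76037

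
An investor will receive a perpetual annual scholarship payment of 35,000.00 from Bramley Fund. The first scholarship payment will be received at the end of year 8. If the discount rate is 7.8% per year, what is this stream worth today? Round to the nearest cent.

Value at end of year 7: C / r = 35,000.00 / 0.078 = 448,717.9487
Discount to today: PV = 448,717.9487 / (1 + 0.078)^7 = 448,717.9487 / 1.691731 = 265,241.89

265241.89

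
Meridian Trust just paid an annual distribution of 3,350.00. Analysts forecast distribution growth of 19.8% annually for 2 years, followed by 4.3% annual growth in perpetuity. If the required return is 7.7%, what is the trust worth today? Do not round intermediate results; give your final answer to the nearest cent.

D_1 = 4013.30000
D_2 = 4807.93340
Terminal value at year 2: TV = D_2×(1+g_2)/(r−g_2) = 5014.67454/0.034 = 147490.42754
P_0 = D_1/(1+r)^1 + D_2/(1+r)^2 + TV/(1+r)^2
    = 3726.36955 + 4145.02388 + 127154.70303 = 135026.09646

135026.10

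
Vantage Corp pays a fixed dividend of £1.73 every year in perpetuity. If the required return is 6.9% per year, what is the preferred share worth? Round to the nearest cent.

£25.07

Level perpetuity: PV = C / r = £1.73 / 0.069 = £25.07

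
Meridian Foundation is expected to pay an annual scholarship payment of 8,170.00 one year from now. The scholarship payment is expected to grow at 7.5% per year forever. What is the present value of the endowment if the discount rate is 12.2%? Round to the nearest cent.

Growing perpetuity: P = D₁ / (r − g) = 8,170.0000 / (0.122 − 0.075) = 173,829.79

173829.79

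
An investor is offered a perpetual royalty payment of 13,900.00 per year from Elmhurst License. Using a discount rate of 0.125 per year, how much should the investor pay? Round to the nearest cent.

Level perpetuity: PV = C / r = 13,900.00 / 0.125 = 111,200.00

111200.00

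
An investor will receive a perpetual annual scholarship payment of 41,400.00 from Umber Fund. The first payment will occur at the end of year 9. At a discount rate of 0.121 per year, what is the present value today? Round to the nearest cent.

Value at end of year 8: C / r = 41,400.00 / 0.121 = 342,148.7603
Discount to today: PV = 342,148.7603 / (1 + 0.121)^8 = 342,148.7603 / 2.493704 = 137,205.04

137205.04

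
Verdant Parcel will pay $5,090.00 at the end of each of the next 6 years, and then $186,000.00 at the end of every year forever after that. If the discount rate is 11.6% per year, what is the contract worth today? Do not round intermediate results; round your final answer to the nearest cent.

PV of 6-year annuity: $5,090.00 × [1 − (1+0.116)^−6] / 0.116 = 21166.30383
Perpetuity value at year 6: $186,000.00 / 0.116 = 1603448.27586
PV of perpetuity: 1603448.27586 / (1+0.116)^6 = 829984.12810
Total PV = 21166.30383 + 829984.12810 = 851150.43193

$851150.43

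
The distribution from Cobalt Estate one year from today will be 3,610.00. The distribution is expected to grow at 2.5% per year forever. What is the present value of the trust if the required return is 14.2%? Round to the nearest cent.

Growing perpetuity: P = D₁ / (r − g) = 3,610.0000 / (0.142 − 0.025) = 30,854.70

30854.70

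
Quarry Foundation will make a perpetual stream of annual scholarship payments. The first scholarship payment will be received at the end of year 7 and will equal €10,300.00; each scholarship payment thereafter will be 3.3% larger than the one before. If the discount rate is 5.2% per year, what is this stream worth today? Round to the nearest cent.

€399934.79

Value at end of year 6: C₁ / (r − g) = €10,300.00 / (0.052 − 0.033) = €542,105.2632
Discount to today: PV = €542,105.2632 / (1 + 0.052)^6 = €542,105.2632 / 1.355484 = €399,934.79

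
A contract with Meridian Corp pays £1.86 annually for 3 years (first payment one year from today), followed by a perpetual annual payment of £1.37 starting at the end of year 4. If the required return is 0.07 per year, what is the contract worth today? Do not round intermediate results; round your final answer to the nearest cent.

£20.86

PV of 3-year annuity: £1.86 × [1 − (1+0.07)^−3] / 0.07 = 4.88123
Perpetuity value at year 3: £1.37 / 0.07 = 19.57143
PV of perpetuity: 19.57143 / (1+0.07)^3 = 15.97612
Total PV = 4.88123 + 15.97612 = 20.85734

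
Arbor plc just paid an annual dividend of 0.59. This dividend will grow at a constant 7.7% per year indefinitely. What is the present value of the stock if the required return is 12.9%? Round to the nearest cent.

D₁ = D₀ × (1 + g) = 0.59 × 1.077 = 0.6354
Growing perpetuity: P = D₁ / (r − g) = 0.6354 / (0.129 − 0.077) = 12.22

12.22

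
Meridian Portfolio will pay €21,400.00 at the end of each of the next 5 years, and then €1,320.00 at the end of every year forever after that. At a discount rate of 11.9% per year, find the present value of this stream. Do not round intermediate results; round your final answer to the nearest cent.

PV of 5-year annuity: €21,400.00 × [1 − (1+0.119)^−5] / 0.119 = 77333.69958
Perpetuity value at year 5: €1,320.00 / 0.119 = 11092.43697
PV of perpetuity: 11092.43697 / (1+0.119)^5 = 6322.32093
Total PV = 77333.69958 + 6322.32093 = 83656.02051

€83656.02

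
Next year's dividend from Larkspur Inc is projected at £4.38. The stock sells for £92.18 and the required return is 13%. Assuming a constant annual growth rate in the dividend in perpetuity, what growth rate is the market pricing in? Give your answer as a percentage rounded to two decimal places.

8.25%

P = D₁/(r−g) ⇒ g = r − D₁/P = 0.13 − £4.38/£92.18 = 0.082484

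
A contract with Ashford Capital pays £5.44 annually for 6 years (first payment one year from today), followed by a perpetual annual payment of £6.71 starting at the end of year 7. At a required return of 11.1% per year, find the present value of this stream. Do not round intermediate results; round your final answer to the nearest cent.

PV of 6-year annuity: £5.44 × [1 − (1+0.111)^−6] / 0.111 = 22.94798
Perpetuity value at year 6: £6.71 / 0.111 = 60.45045
PV of perpetuity: 60.45045 / (1+0.111)^6 = 32.14513
Total PV = 22.94798 + 32.14513 = 55.09311

£55.09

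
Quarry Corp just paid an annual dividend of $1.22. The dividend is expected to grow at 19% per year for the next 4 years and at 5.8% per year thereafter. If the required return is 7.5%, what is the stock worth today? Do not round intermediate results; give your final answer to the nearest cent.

D_1 = 1.45180
D_2 = 1.72764
D_3 = 2.05589
D_4 = 2.44651
Terminal value at year 4: TV = D_4×(1+g_2)/(r−g_2) = 2.58841/0.017 = 152.25951
P_0 = D_1/(1+r)^1 + D_2/(1+r)^2 + D_3/(1+r)^3 + D_4/(1+r)^4 + TV/(1+r)^4
    = 1.35051 + 1.49498 + 1.65491 + 1.83195 + 114.01200 = 120.34436

$120.34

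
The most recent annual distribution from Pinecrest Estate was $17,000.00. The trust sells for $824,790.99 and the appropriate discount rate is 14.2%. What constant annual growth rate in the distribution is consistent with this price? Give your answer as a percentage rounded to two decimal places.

11.89%

P = D₀(1+g)/(r−g) ⇒ P(r−g) = D₀(1+g) ⇒ g(P+D₀) = P·r − D₀
g = (P·r − D₀)/(P + D₀) = ($824,790.99×0.142 − $17,000.00) / ($824,790.99 + $17,000.00) = 0.118937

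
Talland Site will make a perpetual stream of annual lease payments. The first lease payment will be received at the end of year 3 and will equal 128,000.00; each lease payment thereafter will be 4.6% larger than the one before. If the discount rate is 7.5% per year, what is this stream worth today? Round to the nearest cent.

3819399.12

Value at end of year 2: C₁ / (r − g) = 128,000.00 / (0.075 − 0.046) = 4,413,793.1034
Discount to today: PV = 4,413,793.1034 / (1 + 0.075)^2 = 4,413,793.1034 / 1.155625 = 3,819,399.12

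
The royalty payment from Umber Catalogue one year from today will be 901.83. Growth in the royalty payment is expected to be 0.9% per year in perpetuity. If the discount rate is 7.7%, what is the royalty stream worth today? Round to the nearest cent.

13262.21

Growing perpetuity: P = D₁ / (r − g) = 901.8300 / (0.077 − 0.009) = 13,262.21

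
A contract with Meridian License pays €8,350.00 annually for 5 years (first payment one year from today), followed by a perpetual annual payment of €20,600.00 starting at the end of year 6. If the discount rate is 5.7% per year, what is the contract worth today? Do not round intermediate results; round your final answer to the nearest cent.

PV of 5-year annuity: €8,350.00 × [1 − (1+0.057)^−5] / 0.057 = 35462.16288
Perpetuity value at year 5: €20,600.00 / 0.057 = 361403.50877
PV of perpetuity: 361403.50877 / (1+0.057)^5 = 273916.01711
Total PV = 35462.16288 + 273916.01711 = 309378.17999

€309378.18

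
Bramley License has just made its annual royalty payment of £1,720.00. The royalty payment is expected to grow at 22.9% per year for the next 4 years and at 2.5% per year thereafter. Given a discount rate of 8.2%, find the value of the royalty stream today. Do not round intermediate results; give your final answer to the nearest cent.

£61040.84

D_1 = 2113.88000
D_2 = 2597.95852
D_3 = 3192.89102
D_4 = 3924.06306
Terminal value at year 4: TV = D_4×(1+g_2)/(r−g_2) = 4022.16464/0.057 = 70564.29196
P_0 = D_1/(1+r)^1 + D_2/(1+r)^2 + D_3/(1+r)^3 + D_4/(1+r)^4 + TV/(1+r)^4
    = 1953.67837 + 2219.10418 + 2520.59061 + 2863.03683 + 51484.43429 = 61040.84428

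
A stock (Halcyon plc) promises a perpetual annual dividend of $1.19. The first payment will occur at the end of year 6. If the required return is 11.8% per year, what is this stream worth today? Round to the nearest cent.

$5.77

Value at end of year 5: C / r = $1.19 / 0.118 = $10.0847
Discount to today: PV = $10.0847 / (1 + 0.118)^5 = $10.0847 / 1.746663 = $5.77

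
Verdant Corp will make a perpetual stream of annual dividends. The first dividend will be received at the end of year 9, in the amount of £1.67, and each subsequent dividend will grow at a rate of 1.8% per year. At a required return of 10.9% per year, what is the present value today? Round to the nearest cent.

£8.02

Value at end of year 8: C₁ / (r − g) = £1.67 / (0.109 − 0.018) = £18.3516
Discount to today: PV = £18.3516 / (1 + 0.109)^8 = £18.3516 / 2.287981 = £8.02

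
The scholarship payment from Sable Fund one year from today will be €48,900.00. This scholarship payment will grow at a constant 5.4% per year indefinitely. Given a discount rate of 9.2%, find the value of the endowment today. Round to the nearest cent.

€1286842.11

Growing perpetuity: P = D₁ / (r − g) = €48,900.0000 / (0.092 − 0.054) = €1,286,842.11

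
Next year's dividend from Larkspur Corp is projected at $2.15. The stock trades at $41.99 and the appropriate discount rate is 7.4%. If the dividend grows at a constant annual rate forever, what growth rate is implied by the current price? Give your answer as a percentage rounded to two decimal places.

2.28%

P = D₁/(r−g) ⇒ g = r − D₁/P = 0.074 − $2.15/$41.99 = 0.022797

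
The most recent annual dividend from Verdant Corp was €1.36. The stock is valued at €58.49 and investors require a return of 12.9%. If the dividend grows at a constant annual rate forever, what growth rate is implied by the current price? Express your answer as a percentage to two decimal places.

P = D₀(1+g)/(r−g) ⇒ P(r−g) = D₀(1+g) ⇒ g(P+D₀) = P·r − D₀
g = (P·r − D₀)/(P + D₀) = (€58.49×0.129 − €1.36) / (€58.49 + €1.36) = 0.103345

10.33%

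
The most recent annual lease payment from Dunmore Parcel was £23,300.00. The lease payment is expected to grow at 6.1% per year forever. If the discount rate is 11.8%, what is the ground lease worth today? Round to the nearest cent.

D₁ = D₀ × (1 + g) = £23,300.00 × 1.061 = £24,721.3000
Growing perpetuity: P = D₁ / (r − g) = £24,721.3000 / (0.118 − 0.061) = £433,707.02

£433707.02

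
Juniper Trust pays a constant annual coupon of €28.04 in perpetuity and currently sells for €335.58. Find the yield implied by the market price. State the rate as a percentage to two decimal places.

P = C/r ⇒ r = C/P = €28.04/€335.58 = 0.083557

8.36%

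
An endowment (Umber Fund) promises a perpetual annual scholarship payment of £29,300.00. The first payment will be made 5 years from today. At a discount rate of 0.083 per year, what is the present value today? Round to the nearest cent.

£256611.26

Value at end of year 4: C / r = £29,300.00 / 0.083 = £353,012.0482
Discount to today: PV = £353,012.0482 / (1 + 0.083)^4 = £353,012.0482 / 1.375669 = £256,611.26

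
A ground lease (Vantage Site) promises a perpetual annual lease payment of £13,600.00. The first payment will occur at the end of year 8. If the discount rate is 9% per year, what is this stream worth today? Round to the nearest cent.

£82662.95

Value at end of year 7: C / r = £13,600.00 / 0.09 = £151,111.1111
Discount to today: PV = £151,111.1111 / (1 + 0.09)^7 = £151,111.1111 / 1.828039 = £82,662.95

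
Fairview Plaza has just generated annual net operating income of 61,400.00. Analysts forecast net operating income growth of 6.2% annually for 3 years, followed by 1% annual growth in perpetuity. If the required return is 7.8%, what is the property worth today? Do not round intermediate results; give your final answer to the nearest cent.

D_1 = 65206.80000
D_2 = 69249.62160
D_3 = 73543.09814
Terminal value at year 3: TV = D_3×(1+g_2)/(r−g_2) = 74278.52912/0.068 = 1092331.31060
P_0 = D_1/(1+r)^1 + D_2/(1+r)^2 + D_3/(1+r)^3 + TV/(1+r)^3
    = 60488.68275 + 59590.89154 + 58706.42561 + 871963.08632 = 1050749.08622

1050749.09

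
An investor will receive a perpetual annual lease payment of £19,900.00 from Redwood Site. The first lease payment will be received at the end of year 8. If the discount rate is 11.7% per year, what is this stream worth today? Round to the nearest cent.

£78396.20

Value at end of year 7: C / r = £19,900.00 / 0.117 = £170,085.4701
Discount to today: PV = £170,085.4701 / (1 + 0.117)^7 = £170,085.4701 / 2.169563 = £78,396.20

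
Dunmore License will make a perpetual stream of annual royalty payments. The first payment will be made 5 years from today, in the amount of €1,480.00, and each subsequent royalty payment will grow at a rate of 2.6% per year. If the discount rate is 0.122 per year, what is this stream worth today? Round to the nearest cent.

€9727.90

Value at end of year 4: C₁ / (r − g) = €1,480.00 / (0.122 − 0.026) = €15,416.6667
Discount to today: PV = €15,416.6667 / (1 + 0.122)^4 = €15,416.6667 / 1.584789 = €9,727.90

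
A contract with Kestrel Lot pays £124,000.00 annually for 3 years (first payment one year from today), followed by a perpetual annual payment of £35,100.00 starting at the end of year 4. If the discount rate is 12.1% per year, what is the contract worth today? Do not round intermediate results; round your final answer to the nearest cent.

£503239.06

PV of 3-year annuity: £124,000.00 × [1 − (1+0.121)^−3] / 0.121 = 297316.03684
Perpetuity value at year 3: £35,100.00 / 0.121 = 290082.64463
PV of perpetuity: 290082.64463 / (1+0.121)^3 = 205923.02452
Total PV = 297316.03684 + 205923.02452 = 503239.06137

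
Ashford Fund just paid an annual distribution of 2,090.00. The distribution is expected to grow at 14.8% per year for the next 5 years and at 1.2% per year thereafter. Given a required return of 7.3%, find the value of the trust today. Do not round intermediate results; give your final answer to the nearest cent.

D_1 = 2399.32000
D_2 = 2754.41936
D_3 = 3162.07343
D_4 = 3630.06029
D_5 = 4167.30922
Terminal value at year 5: TV = D_5×(1+g_2)/(r−g_2) = 4217.31693/0.061 = 69136.34305
P_0 = D_1/(1+r)^1 + D_2/(1+r)^2 + D_3/(1+r)^3 + D_4/(1+r)^4 + D_5/(1+r)^5 + TV/(1+r)^5
    = 2236.08574 + 2392.38251 + 2559.60402 + 2738.51391 + 2929.92914 + 48608.00469 = 61464.52000

61464.52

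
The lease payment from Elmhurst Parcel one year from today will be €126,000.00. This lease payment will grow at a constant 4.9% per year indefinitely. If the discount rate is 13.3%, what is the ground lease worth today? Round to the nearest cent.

Growing perpetuity: P = D₁ / (r − g) = €126,000.0000 / (0.133 − 0.049) = €1,500,000.00

€1500000.00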